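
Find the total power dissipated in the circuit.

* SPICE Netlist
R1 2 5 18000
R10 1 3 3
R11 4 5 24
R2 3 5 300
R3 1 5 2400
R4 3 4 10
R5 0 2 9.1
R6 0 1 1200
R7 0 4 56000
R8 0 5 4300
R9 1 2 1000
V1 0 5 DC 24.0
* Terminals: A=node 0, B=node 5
Nodal analysis, taking node 5 as the 0 V reference.
Source V1 fixes V_0 = 24 V.
KCL at each unknown node (sum of currents leaving = 0; resistances in Ω):
  Node 1: (V_1 - 0)/2400 + (V_1 - 24)/1200 + (V_1 - V_2)/1000 + (V_1 - V_3)/3 = 0
  Node 2: (V_2 - 0)/18000 + (V_2 - 24)/9.1 + (V_2 - V_1)/1000 = 0
  Node 3: (V_3 - 0)/300 + (V_3 - V_4)/10 + (V_3 - V_1)/3 = 0
  Node 4: (V_4 - V_3)/10 + (V_4 - 24)/56000 + (V_4 - 0)/24 = 0
Collecting terms (coefficients in siemens):
  0.3356·V_1 - 0.001·V_2 - 0.3333·V_3 = 0.02
  0.1109·V_2 - 0.001·V_1 = 2.637
  0.4367·V_3 - 0.3333·V_1 - 0.1·V_4 = 0
  0.1417·V_4 - 0.1·V_3 = 0.0004286
Solving these 4 simultaneous equations (Gaussian elimination) gives:
  V_1 = 1.374 V, V_2 = 23.78 V, V_3 = 1.252 V, V_4 = 0.8864 V
Power in each resistor, P = (ΔV)²/R:
  P_R1 = (23.78 - 0)²/18000 = 0.03143 W
  P_R2 = (1.252 - 0)²/300 = 0.005222 W
  P_R3 = (1.374 - 0)²/2400 = 0.0007863 W
  P_R4 = (1.252 - 0.8864)²/10 = 0.01334 W
  P_R5 = (24 - 23.78)²/9.1 = 0.005125 W
  P_R6 = (24 - 1.374)²/1200 = 0.4266 W
  P_R7 = (24 - 0.8864)²/56000 = 0.00954 W
  P_R8 = (24 - 0)²/4300 = 0.134 W
  P_R9 = (1.374 - 23.78)²/1000 = 0.5022 W
  P_R10 = (1.374 - 1.252)²/3 = 0.004968 W
  P_R11 = (0.8864 - 0)²/24 = 0.03274 W
P_total = P_R1 + P_R2 + P_R3 + P_R4 + P_R5 + P_R6 + P_R7 + P_R8 + P_R9 + P_R10 + P_R11 = 1.166 W

Final answer: 1.166 W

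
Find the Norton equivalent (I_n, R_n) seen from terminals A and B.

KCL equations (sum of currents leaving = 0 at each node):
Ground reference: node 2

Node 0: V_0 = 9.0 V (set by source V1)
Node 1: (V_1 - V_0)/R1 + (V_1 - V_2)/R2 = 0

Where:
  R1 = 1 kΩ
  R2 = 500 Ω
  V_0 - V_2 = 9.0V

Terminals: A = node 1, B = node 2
Find the Thévenin equivalent first; then I_n = V_th/R_th and R_n = R_th.
Step 1 — V_th is the open-circuit voltage V_A - V_B (nothing connected across the terminals).
Nodal analysis, taking node 2 as the 0 V reference.
Source V1 fixes V_0 = 9 V.
KCL at each unknown node (sum of currents leaving = 0; resistances in Ω):
  Node 1: (V_1 - 9)/1000 + (V_1 - 0)/500 = 0
Collecting terms: 0.003 × V_1 = 0.009  =>  V_1 = 3 V
V_th = V_1 - V_2 = 3 - 0 = 3 V
Step 2 — R_th: zero the source — replace V1 by a short circuit (node 2 merges into node 0) — and find the resistance seen between A (node 1) and B (node 0).
Reduce the network between node 1 (A) and node 0 (B) by series/parallel combination:
  Rp1 = R1 ‖ R2 (parallel, both between nodes 0 and 1) = 1/(1/1000 + 1/500) = 333.3 Ω
R_th = 333.3 Ω
I_n = V_th/R_th = 3/333.3 = 0.009 A, and R_n = R_th = 333.3 Ω

Final answer: I_n = 0.009 A, R_n = 333.3 Ω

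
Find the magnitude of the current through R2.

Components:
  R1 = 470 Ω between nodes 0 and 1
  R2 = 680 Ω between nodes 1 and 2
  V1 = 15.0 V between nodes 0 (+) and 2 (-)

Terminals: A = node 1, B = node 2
Nodal analysis, taking node 2 as the 0 V reference.
Source V1 fixes V_0 = 15 V.
KCL at each unknown node (sum of currents leaving = 0; resistances in Ω):
  Node 1: (V_1 - 15)/470 + (V_1 - 0)/680 = 0
Collecting terms: 0.003598 × V_1 = 0.03191  =>  V_1 = 8.87 V
I_R2 = (V_1 - V_2)/R2 = (8.87 - 0)/680 = 0.01304 A
|I_R2| = 0.01304 A

Final answer: |I_R2| = 0.01304 A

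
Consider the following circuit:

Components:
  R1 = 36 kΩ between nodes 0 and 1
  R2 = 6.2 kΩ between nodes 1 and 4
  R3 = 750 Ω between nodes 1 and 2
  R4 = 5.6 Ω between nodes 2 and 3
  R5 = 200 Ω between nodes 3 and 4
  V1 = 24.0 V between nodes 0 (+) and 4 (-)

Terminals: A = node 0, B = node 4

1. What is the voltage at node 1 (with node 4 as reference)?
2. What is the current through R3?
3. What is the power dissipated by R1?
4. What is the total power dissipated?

Nodal analysis, taking node 4 as the 0 V reference.
Source V1 fixes V_0 = 24 V.
KCL at each unknown node (sum of currents leaving = 0; resistances in Ω):
  Node 1: (V_1 - 24)/36000 + (V_1 - 0)/6200 + (V_1 - V_2)/750 = 0
  Node 2: (V_2 - V_1)/750 + (V_2 - V_3)/5.6 = 0
  Node 3: (V_3 - V_2)/5.6 + (V_3 - 0)/200 = 0
Collecting terms (coefficients in siemens):
  0.001522·V_1 - 0.001333·V_2 = 0.0006667
  0.1799·V_2 - 0.001333·V_1 - 0.1786·V_3 = 0
  0.1836·V_3 - 0.1786·V_2 = 0
Solving these 3 simultaneous equations (Gaussian elimination) gives:
  V_1 = 0.5396 V, V_2 = 0.1161 V, V_3 = 0.1129 V
Part 1:
  Read off the nodal solution: V_1 = 0.5396 V
Part 2:
  I_R3 = (V_1 - V_2)/R3 = (0.5396 - 0.1161)/750 = 0.0005646 A
  Magnitude: I_R3 = 0.0005646 A
Part 3:
  I_R1 = (V_0 - V_1)/R1 = (24 - 0.5396)/36000 = 0.0006517 A
  P_R1 = I_R1² × R1 = (0.0006517)² × 36000 = 0.01529 W
Part 4:
  Power in each resistor, P = (ΔV)²/R:
    P_R1 = (24 - 0.5396)²/36000 = 0.01529 W
    P_R2 = (0.5396 - 0)²/6200 = 0.00004696 W
    P_R3 = (0.5396 - 0.1161)²/750 = 0.0002391 W
    P_R4 = (0.1161 - 0.1129)²/5.6 = 0.000001785 W
    P_R5 = (0.1129 - 0)²/200 = 0.00006377 W
  P_total = P_R1 + P_R2 + P_R3 + P_R4 + P_R5 = 0.01564 W

Final answers:
1. V_1 = 0.5396 V
2. I_R3 = 0.0005646 A
3. P_R1 = 0.01529 W
4. P_total = 0.01564 W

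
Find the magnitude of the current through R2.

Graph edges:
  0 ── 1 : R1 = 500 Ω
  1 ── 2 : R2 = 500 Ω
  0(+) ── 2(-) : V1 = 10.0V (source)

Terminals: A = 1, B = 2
Nodal analysis, taking node 2 as the 0 V reference.
Source V1 fixes V_0 = 10 V.
KCL at each unknown node (sum of currents leaving = 0; resistances in Ω):
  Node 1: (V_1 - 10)/500 + (V_1 - 0)/500 = 0
Collecting terms: 0.004 × V_1 = 0.02  =>  V_1 = 5 V
I_R2 = (V_1 - V_2)/R2 = (5 - 0)/500 = 0.01 A
|I_R2| = 0.01 A

Final answer: |I_R2| = 0.01 A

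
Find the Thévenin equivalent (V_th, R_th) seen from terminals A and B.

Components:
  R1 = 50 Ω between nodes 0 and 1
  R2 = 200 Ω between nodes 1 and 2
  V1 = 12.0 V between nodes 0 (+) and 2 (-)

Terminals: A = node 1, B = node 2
Step 1 — V_th is the open-circuit voltage V_A - V_B (nothing connected across the terminals).
Nodal analysis, taking node 2 as the 0 V reference.
Source V1 fixes V_0 = 12 V.
KCL at each unknown node (sum of currents leaving = 0; resistances in Ω):
  Node 1: (V_1 - 12)/50 + (V_1 - 0)/200 = 0
Collecting terms: 0.025 × V_1 = 0.24  =>  V_1 = 9.6 V
V_th = V_1 - V_2 = 9.6 - 0 = 9.6 V
Step 2 — R_th: zero the source — replace V1 by a short circuit (node 2 merges into node 0) — and find the resistance seen between A (node 1) and B (node 0).
Reduce the network between node 1 (A) and node 0 (B) by series/parallel combination:
  Rp1 = R1 ‖ R2 (parallel, both between nodes 0 and 1) = 1/(1/50 + 1/200) = 40 Ω
R_th = 40 Ω

Final answer: V_th = 9.6 V, R_th = 40 Ω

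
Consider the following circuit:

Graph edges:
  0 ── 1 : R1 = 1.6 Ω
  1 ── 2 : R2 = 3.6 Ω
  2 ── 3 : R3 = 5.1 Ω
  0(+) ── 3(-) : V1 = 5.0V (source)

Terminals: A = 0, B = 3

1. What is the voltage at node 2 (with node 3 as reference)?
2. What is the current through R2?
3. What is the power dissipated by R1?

Nodal analysis, taking node 3 as the 0 V reference.
Source V1 fixes V_0 = 5 V.
KCL at each unknown node (sum of currents leaving = 0; resistances in Ω):
  Node 1: (V_1 - 5)/1.6 + (V_1 - V_2)/3.6 = 0
  Node 2: (V_2 - V_1)/3.6 + (V_2 - 0)/5.1 = 0
Collecting terms (coefficients in siemens):
  0.9028·V_1 - 0.2778·V_2 = 3.125
  0.4739·V_2 - 0.2778·V_1 = 0
Determinant D = (0.9028)(0.4739) - (-0.2778)(-0.2778) = 0.3506
V_1 = [(3.125)(0.4739) - (-0.2778)(0)]/D = 4.223 V
V_2 = [(0.9028)(0) - (3.125)(-0.2778)]/D = 2.476 V
Part 1:
  Read off the nodal solution: V_2 = 2.476 V
Part 2:
  I_R2 = (V_1 - V_2)/R2 = (4.223 - 2.476)/3.6 = 0.4854 A
  Magnitude: I_R2 = 0.4854 A
Part 3:
  I_R1 = (V_0 - V_1)/R1 = (5 - 4.223)/1.6 = 0.4854 A
  P_R1 = I_R1² × R1 = (0.4854)² × 1.6 = 0.377 W

Final answers:
1. V_2 = 2.476 V
2. I_R2 = 0.4854 A
3. P_R1 = 0.377 W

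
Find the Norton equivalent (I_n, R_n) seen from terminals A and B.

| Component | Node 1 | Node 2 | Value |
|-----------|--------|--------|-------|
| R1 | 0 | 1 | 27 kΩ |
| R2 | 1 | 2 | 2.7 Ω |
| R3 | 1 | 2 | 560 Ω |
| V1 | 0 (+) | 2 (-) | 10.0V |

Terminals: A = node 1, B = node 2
Find the Thévenin equivalent first; then I_n = V_th/R_th and R_n = R_th.
Step 1 — V_th is the open-circuit voltage V_A - V_B (nothing connected across the terminals).
Nodal analysis, taking node 2 as the 0 V reference.
Source V1 fixes V_0 = 10 V.
KCL at each unknown node (sum of currents leaving = 0; resistances in Ω):
  Node 1: (V_1 - 10)/27000 + (V_1 - 0)/2.7 + (V_1 - 0)/560 = 0
Collecting terms: 0.3722 × V_1 = 0.0003704  =>  V_1 = 0.0009951 V
V_th = V_1 - V_2 = 0.0009951 - 0 = 0.0009951 V
Step 2 — R_th: zero the source — replace V1 by a short circuit (node 2 merges into node 0) — and find the resistance seen between A (node 1) and B (node 0).
Reduce the network between node 1 (A) and node 0 (B) by series/parallel combination:
  Rp1 = R1 ‖ R2 ‖ R3 (parallel, all between nodes 0 and 1) = 1/(1/27000 + 1/2.7 + 1/560) = 2.687 Ω
R_th = 2.687 Ω
I_n = V_th/R_th = 0.0009951/2.687 = 0.0003704 A, and R_n = R_th = 2.687 Ω

Final answer: I_n = 0.0003704 A, R_n = 2.687 Ω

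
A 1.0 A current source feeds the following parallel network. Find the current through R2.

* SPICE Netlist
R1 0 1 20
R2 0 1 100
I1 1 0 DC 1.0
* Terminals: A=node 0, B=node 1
All resistors sit directly between nodes 0 and 1, so they are in parallel and share one voltage V; the full source current 1 A splits among them.
1/R_par = 1/20 + 1/100 = 0.06 S  =>  R_par = 16.67 Ω
V = I × R_par = 1 × 16.67 = 16.67 V
I_R2 = V/R2 = 16.67/100 = 0.1667 A

Final answer: 0.1667 A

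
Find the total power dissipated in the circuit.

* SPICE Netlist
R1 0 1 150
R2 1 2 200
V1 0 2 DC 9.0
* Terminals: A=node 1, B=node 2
Nodal analysis, taking node 2 as the 0 V reference.
Source V1 fixes V_0 = 9 V.
KCL at each unknown node (sum of currents leaving = 0; resistances in Ω):
  Node 1: (V_1 - 9)/150 + (V_1 - 0)/200 = 0
Collecting terms: 0.01167 × V_1 = 0.06  =>  V_1 = 5.143 V
Power in each resistor, P = (ΔV)²/R:
  P_R1 = (9 - 5.143)²/150 = 0.09918 W
  P_R2 = (5.143 - 0)²/200 = 0.1322 W
P_total = P_R1 + P_R2 = 0.2314 W

Final answer: 0.2314 W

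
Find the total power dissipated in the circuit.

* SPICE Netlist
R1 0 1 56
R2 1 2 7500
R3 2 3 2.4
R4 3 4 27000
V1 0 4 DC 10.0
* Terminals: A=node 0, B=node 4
Nodal analysis, taking node 4 as the 0 V reference.
Source V1 fixes V_0 = 10 V.
KCL at each unknown node (sum of currents leaving = 0; resistances in Ω):
  Node 1: (V_1 - 10)/56 + (V_1 - V_2)/7500 = 0
  Node 2: (V_2 - V_1)/7500 + (V_2 - V_3)/2.4 = 0
  Node 3: (V_3 - V_2)/2.4 + (V_3 - 0)/27000 = 0
Collecting terms (coefficients in siemens):
  0.01799·V_1 - 0.0001333·V_2 = 0.1786
  0.4168·V_2 - 0.0001333·V_1 - 0.4167·V_3 = 0
  0.4167·V_3 - 0.4167·V_2 = 0
Solving these 3 simultaneous equations (Gaussian elimination) gives:
  V_1 = 9.984 V, V_2 = 7.814 V, V_3 = 7.813 V
Power in each resistor, P = (ΔV)²/R:
  P_R1 = (10 - 9.984)²/56 = 0.000004689 W
  P_R2 = (9.984 - 7.814)²/7500 = 0.000628 W
  P_R3 = (7.814 - 7.813)²/2.4 = 0.000000201 W
  P_R4 = (7.813 - 0)²/27000 = 0.002261 W
P_total = P_R1 + P_R2 + P_R3 + P_R4 = 0.002894 W

Final answer: 0.002894 W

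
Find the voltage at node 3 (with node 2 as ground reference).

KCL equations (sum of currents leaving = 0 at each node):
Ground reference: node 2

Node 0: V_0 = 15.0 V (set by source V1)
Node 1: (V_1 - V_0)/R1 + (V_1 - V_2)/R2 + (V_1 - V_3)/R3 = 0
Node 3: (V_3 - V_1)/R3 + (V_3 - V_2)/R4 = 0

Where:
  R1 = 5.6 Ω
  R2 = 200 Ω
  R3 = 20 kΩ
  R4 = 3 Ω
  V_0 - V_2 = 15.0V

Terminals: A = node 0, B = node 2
Nodal analysis, taking node 2 as the 0 V reference.
Source V1 fixes V_0 = 15 V.
KCL at each unknown node (sum of currents leaving = 0; resistances in Ω):
  Node 1: (V_1 - 15)/5.6 + (V_1 - 0)/200 + (V_1 - V_3)/20000 = 0
  Node 3: (V_3 - V_1)/20000 + (V_3 - 0)/3 = 0
Collecting terms (coefficients in siemens):
  0.1836·V_1 - 0.00005·V_3 = 2.679
  0.3334·V_3 - 0.00005·V_1 = 0
Determinant D = (0.1836)(0.3334) - (-0.00005)(-0.00005) = 0.06122
V_1 = [(2.679)(0.3334) - (-0.00005)(0)]/D = 14.59 V
V_3 = [(0.1836)(0) - (2.679)(-0.00005)]/D = 0.002188 V
The requested potential is V_3 = 0.002188 V.

Final answer: V_3 = 0.002188 V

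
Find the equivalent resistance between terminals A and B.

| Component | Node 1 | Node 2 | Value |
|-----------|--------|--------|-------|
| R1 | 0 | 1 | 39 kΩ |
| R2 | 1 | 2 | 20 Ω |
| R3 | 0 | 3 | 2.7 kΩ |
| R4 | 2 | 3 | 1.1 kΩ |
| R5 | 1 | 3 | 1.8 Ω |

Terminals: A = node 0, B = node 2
The network is not a plain series/parallel combination. Inject a 1 A test current into terminal A (node 0) and return it from terminal B (node 2); then R_eq = V_A / (1 A).
Nodal analysis, taking node 2 as the 0 V reference.
Current source I_test pushes 1 A into node 0 and draws it out of node 2.
KCL at each unknown node (sum of currents leaving = 0; resistances in Ω):
  Node 0: (V_0 - V_1)/39000 + (V_0 - V_3)/2700 - 1 = 0
  Node 1: (V_1 - V_0)/39000 + (V_1 - 0)/20 + (V_1 - V_3)/1.8 = 0
  Node 3: (V_3 - V_0)/2700 + (V_3 - V_1)/1.8 + (V_3 - 0)/1100 = 0
Collecting terms (coefficients in siemens):
  0.000396·V_0 - 0.00002564·V_1 - 0.0003704·V_3 = 1
  0.6056·V_1 - 0.00002564·V_0 - 0.5556·V_3 = 0
  0.5568·V_3 - 0.0003704·V_0 - 0.5556·V_1 = 0
Solving these 3 simultaneous equations (Gaussian elimination) gives:
  V_0 = 2546 V, V_1 = 19.61 V, V_3 = 21.26 V
R_eq = V_0 / 1 A = 2546 Ω = 2.546 kΩ

Final answer: 2.546 kΩ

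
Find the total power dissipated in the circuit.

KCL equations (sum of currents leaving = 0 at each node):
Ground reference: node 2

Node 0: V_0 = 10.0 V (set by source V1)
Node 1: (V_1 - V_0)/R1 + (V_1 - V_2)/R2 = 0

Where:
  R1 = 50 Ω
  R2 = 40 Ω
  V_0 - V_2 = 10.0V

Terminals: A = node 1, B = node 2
Nodal analysis, taking node 2 as the 0 V reference.
Source V1 fixes V_0 = 10 V.
KCL at each unknown node (sum of currents leaving = 0; resistances in Ω):
  Node 1: (V_1 - 10)/50 + (V_1 - 0)/40 = 0
Collecting terms: 0.045 × V_1 = 0.2  =>  V_1 = 4.444 V
Power in each resistor, P = (ΔV)²/R:
  P_R1 = (10 - 4.444)²/50 = 0.6173 W
  P_R2 = (4.444 - 0)²/40 = 0.4938 W
P_total = P_R1 + P_R2 = 1.111 W

Final answer: 1.111 W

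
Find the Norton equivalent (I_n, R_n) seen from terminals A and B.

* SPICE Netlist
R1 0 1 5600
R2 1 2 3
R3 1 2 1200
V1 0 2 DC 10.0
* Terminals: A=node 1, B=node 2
Find the Thévenin equivalent first; then I_n = V_th/R_th and R_n = R_th.
Step 1 — V_th is the open-circuit voltage V_A - V_B (nothing connected across the terminals).
Nodal analysis, taking node 2 as the 0 V reference.
Source V1 fixes V_0 = 10 V.
KCL at each unknown node (sum of currents leaving = 0; resistances in Ω):
  Node 1: (V_1 - 10)/5600 + (V_1 - 0)/3 + (V_1 - 0)/1200 = 0
Collecting terms: 0.3343 × V_1 = 0.001786  =>  V_1 = 0.005341 V
V_th = V_1 - V_2 = 0.005341 - 0 = 0.005341 V
Step 2 — R_th: zero the source — replace V1 by a short circuit (node 2 merges into node 0) — and find the resistance seen between A (node 1) and B (node 0).
Reduce the network between node 1 (A) and node 0 (B) by series/parallel combination:
  Rp1 = R1 ‖ R2 ‖ R3 (parallel, all between nodes 0 and 1) = 1/(1/5600 + 1/3 + 1/1200) = 2.991 Ω
R_th = 2.991 Ω
I_n = V_th/R_th = 0.005341/2.991 = 0.001786 A, and R_n = R_th = 2.991 Ω

Final answer: I_n = 0.001786 A, R_n = 2.991 Ω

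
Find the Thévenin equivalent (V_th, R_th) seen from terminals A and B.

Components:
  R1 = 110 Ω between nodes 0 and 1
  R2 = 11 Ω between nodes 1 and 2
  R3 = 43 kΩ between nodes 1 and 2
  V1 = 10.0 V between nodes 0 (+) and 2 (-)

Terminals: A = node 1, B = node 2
Step 1 — V_th is the open-circuit voltage V_A - V_B (nothing connected across the terminals).
Nodal analysis, taking node 2 as the 0 V reference.
Source V1 fixes V_0 = 10 V.
KCL at each unknown node (sum of currents leaving = 0; resistances in Ω):
  Node 1: (V_1 - 10)/110 + (V_1 - 0)/11 + (V_1 - 0)/43000 = 0
Collecting terms: 0.1 × V_1 = 0.09091  =>  V_1 = 0.9089 V
V_th = V_1 - V_2 = 0.9089 - 0 = 0.9089 V
Step 2 — R_th: zero the source — replace V1 by a short circuit (node 2 merges into node 0) — and find the resistance seen between A (node 1) and B (node 0).
Reduce the network between node 1 (A) and node 0 (B) by series/parallel combination:
  Rp1 = R1 ‖ R2 ‖ R3 (parallel, all between nodes 0 and 1) = 1/(1/110 + 1/11 + 1/43000) = 9.998 Ω
R_th = 9.998 Ω

Final answer: V_th = 0.9089 V, R_th = 9.998 Ω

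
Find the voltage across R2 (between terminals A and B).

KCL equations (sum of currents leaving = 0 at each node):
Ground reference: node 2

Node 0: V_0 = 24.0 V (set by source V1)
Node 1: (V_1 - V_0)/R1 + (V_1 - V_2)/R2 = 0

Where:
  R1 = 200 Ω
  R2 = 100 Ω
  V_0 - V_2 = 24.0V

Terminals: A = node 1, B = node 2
R1 and R2 are in series across V1 (node 0 → node 1 → node 2), and the output A–B is taken across R2, so this is a voltage divider.
Series current: I = V1/(R1 + R2) = 24/(200 + 100) = 24/300 = 0.08 A
V_R2 = I × R2 = V1 × R2/(R1 + R2) = 24 × 100/300 = 8 V

Final answer: 8 V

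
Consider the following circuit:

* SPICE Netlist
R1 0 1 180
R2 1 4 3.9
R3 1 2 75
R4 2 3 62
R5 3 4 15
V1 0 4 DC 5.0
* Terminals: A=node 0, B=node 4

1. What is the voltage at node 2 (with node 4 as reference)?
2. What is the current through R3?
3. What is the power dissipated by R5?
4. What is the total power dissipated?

Nodal analysis, taking node 4 as the 0 V reference.
Source V1 fixes V_0 = 5 V.
KCL at each unknown node (sum of currents leaving = 0; resistances in Ω):
  Node 1: (V_1 - 5)/180 + (V_1 - 0)/3.9 + (V_1 - V_2)/75 = 0
  Node 2: (V_2 - V_1)/75 + (V_2 - V_3)/62 = 0
  Node 3: (V_3 - V_2)/62 + (V_3 - 0)/15 = 0
Collecting terms (coefficients in siemens):
  0.2753·V_1 - 0.01333·V_2 = 0.02778
  0.02946·V_2 - 0.01333·V_1 - 0.01613·V_3 = 0
  0.0828·V_3 - 0.01613·V_2 = 0
Solving these 3 simultaneous equations (Gaussian elimination) gives:
  V_1 = 0.1034 V, V_2 = 0.0524 V, V_3 = 0.01021 V
Part 1:
  Read off the nodal solution: V_2 = 0.0524 V
Part 2:
  I_R3 = (V_1 - V_2)/R3 = (0.1034 - 0.0524)/75 = 0.0006805 A
  Magnitude: I_R3 = 0.0006805 A
Part 3:
  I_R5 = (V_3 - V_4)/R5 = (0.01021 - 0)/15 = 0.0006805 A
  P_R5 = I_R5² × R5 = (0.0006805)² × 15 = 0.000006946 W
Part 4:
  Power in each resistor, P = (ΔV)²/R:
    P_R1 = (5 - 0.1034)²/180 = 0.1332 W
    P_R2 = (0.1034 - 0)²/3.9 = 0.002743 W
    P_R3 = (0.1034 - 0.0524)²/75 = 0.00003473 W
    P_R4 = (0.0524 - 0.01021)²/62 = 0.00002871 W
    P_R5 = (0.01021 - 0)²/15 = 0.000006946 W
  P_total = P_R1 + P_R2 + P_R3 + P_R4 + P_R5 = 0.136 W

Final answers:
1. V_2 = 0.0524 V
2. I_R3 = 0.0006805 A
3. P_R5 = 6.946e-06 W
4. P_total = 0.136 W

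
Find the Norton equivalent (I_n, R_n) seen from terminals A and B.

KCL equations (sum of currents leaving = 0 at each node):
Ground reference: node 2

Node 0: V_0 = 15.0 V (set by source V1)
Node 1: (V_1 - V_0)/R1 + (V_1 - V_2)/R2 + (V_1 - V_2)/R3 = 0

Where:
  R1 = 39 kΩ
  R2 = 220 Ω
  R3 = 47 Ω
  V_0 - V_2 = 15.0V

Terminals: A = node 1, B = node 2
Find the Thévenin equivalent first; then I_n = V_th/R_th and R_n = R_th.
Step 1 — V_th is the open-circuit voltage V_A - V_B (nothing connected across the terminals).
Nodal analysis, taking node 2 as the 0 V reference.
Source V1 fixes V_0 = 15 V.
KCL at each unknown node (sum of currents leaving = 0; resistances in Ω):
  Node 1: (V_1 - 15)/39000 + (V_1 - 0)/220 + (V_1 - 0)/47 = 0
Collecting terms: 0.02585 × V_1 = 0.0003846  =>  V_1 = 0.01488 V
V_th = V_1 - V_2 = 0.01488 - 0 = 0.01488 V
Step 2 — R_th: zero the source — replace V1 by a short circuit (node 2 merges into node 0) — and find the resistance seen between A (node 1) and B (node 0).
Reduce the network between node 1 (A) and node 0 (B) by series/parallel combination:
  Rp1 = R1 ‖ R2 ‖ R3 (parallel, all between nodes 0 and 1) = 1/(1/39000 + 1/220 + 1/47) = 38.69 Ω
R_th = 38.69 Ω
I_n = V_th/R_th = 0.01488/38.69 = 0.0003846 A, and R_n = R_th = 38.69 Ω

Final answer: I_n = 0.0003846 A, R_n = 38.69 Ω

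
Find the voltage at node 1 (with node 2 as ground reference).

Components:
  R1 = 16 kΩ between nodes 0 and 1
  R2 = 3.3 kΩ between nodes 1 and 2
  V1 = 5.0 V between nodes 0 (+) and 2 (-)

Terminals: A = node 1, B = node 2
Nodal analysis, taking node 2 as the 0 V reference.
Source V1 fixes V_0 = 5 V.
KCL at each unknown node (sum of currents leaving = 0; resistances in Ω):
  Node 1: (V_1 - 5)/16000 + (V_1 - 0)/3300 = 0
Collecting terms: 0.0003655 × V_1 = 0.0003125  =>  V_1 = 0.8549 V
The requested potential is V_1 = 0.8549 V.

Final answer: V_1 = 0.8549 V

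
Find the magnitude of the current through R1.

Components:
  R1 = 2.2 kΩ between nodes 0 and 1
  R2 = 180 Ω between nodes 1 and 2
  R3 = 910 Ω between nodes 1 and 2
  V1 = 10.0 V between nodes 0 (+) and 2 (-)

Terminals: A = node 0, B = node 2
Nodal analysis, taking node 2 as the 0 V reference.
Source V1 fixes V_0 = 10 V.
KCL at each unknown node (sum of currents leaving = 0; resistances in Ω):
  Node 1: (V_1 - 10)/2200 + (V_1 - 0)/180 + (V_1 - 0)/910 = 0
Collecting terms: 0.007109 × V_1 = 0.004545  =>  V_1 = 0.6394 V
I_R1 = (V_0 - V_1)/R1 = (10 - 0.6394)/2200 = 0.004255 A
|I_R1| = 0.004255 A

Final answer: |I_R1| = 0.004255 A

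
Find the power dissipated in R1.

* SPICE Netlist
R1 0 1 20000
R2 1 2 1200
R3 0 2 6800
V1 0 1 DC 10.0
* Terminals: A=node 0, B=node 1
Nodal analysis, taking node 1 as the 0 V reference.
Source V1 fixes V_0 = 10 V.
KCL at each unknown node (sum of currents leaving = 0; resistances in Ω):
  Node 2: (V_2 - 0)/1200 + (V_2 - 10)/6800 = 0
Collecting terms: 0.0009804 × V_2 = 0.001471  =>  V_2 = 1.5 V
I_R1 = (V_0 - V_1)/R1 = (10 - 0)/20000 = 0.0005 A
P_R1 = I_R1² × R1 = (0.0005)² × 20000 = 0.005 W

Final answer: 0.005 W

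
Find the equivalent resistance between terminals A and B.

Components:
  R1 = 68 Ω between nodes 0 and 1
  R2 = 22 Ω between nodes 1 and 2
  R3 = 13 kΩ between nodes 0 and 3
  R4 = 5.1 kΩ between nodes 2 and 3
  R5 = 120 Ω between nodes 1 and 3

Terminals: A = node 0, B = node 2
The network is not a plain series/parallel combination. Inject a 1 A test current into terminal A (node 0) and return it from terminal B (node 2); then R_eq = V_A / (1 A).
Nodal analysis, taking node 2 as the 0 V reference.
Current source I_test pushes 1 A into node 0 and draws it out of node 2.
KCL at each unknown node (sum of currents leaving = 0; resistances in Ω):
  Node 0: (V_0 - V_1)/68 + (V_0 - V_3)/13000 - 1 = 0
  Node 1: (V_1 - V_0)/68 + (V_1 - 0)/22 + (V_1 - V_3)/120 = 0
  Node 3: (V_3 - V_0)/13000 + (V_3 - V_1)/120 + (V_3 - 0)/5100 = 0
Collecting terms (coefficients in siemens):
  0.01478·V_0 - 0.01471·V_1 - 0.00007692·V_3 = 1
  0.06849·V_1 - 0.01471·V_0 - 0.008333·V_3 = 0
  0.008606·V_3 - 0.00007692·V_0 - 0.008333·V_1 = 0
Solving these 3 simultaneous equations (Gaussian elimination) gives:
  V_0 = 89.55 V, V_1 = 21.91 V, V_3 = 22.01 V
R_eq = V_0 / 1 A = 89.55 Ω

Final answer: 89.55 Ω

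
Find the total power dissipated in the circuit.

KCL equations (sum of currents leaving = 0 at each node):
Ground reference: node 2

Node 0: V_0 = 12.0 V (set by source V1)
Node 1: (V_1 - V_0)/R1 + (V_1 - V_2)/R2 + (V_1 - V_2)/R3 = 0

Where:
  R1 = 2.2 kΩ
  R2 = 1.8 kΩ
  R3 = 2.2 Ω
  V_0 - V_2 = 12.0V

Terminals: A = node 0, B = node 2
Nodal analysis, taking node 2 as the 0 V reference.
Source V1 fixes V_0 = 12 V.
KCL at each unknown node (sum of currents leaving = 0; resistances in Ω):
  Node 1: (V_1 - 12)/2200 + (V_1 - 0)/1800 + (V_1 - 0)/2.2 = 0
Collecting terms: 0.4556 × V_1 = 0.005455  =>  V_1 = 0.01197 V
Power in each resistor, P = (ΔV)²/R:
  P_R1 = (12 - 0.01197)²/2200 = 0.06532 W
  P_R2 = (0.01197 - 0)²/1800 = 0.00000007965 W
  P_R3 = (0.01197 - 0)²/2.2 = 0.00006516 W
P_total = P_R1 + P_R2 + P_R3 = 0.06539 W

Final answer: 0.06539 W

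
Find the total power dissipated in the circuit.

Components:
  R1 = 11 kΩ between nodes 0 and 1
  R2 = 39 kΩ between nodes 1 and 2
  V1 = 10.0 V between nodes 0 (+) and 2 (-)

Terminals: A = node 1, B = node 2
Nodal analysis, taking node 2 as the 0 V reference.
Source V1 fixes V_0 = 10 V.
KCL at each unknown node (sum of currents leaving = 0; resistances in Ω):
  Node 1: (V_1 - 10)/11000 + (V_1 - 0)/39000 = 0
Collecting terms: 0.0001166 × V_1 = 0.0009091  =>  V_1 = 7.8 V
Power in each resistor, P = (ΔV)²/R:
  P_R1 = (10 - 7.8)²/11000 = 0.00044 W
  P_R2 = (7.8 - 0)²/39000 = 0.00156 W
P_total = P_R1 + P_R2 = 0.002 W

Final answer: 0.002 W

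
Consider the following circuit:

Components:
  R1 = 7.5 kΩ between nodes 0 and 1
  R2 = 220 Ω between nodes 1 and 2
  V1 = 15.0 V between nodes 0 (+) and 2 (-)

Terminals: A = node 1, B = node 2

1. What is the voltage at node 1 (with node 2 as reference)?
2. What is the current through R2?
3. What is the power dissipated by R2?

Nodal analysis, taking node 2 as the 0 V reference.
Source V1 fixes V_0 = 15 V.
KCL at each unknown node (sum of currents leaving = 0; resistances in Ω):
  Node 1: (V_1 - 15)/7500 + (V_1 - 0)/220 = 0
Collecting terms: 0.004679 × V_1 = 0.002  =>  V_1 = 0.4275 V
Part 1:
  Read off the nodal solution: V_1 = 0.4275 V
Part 2:
  I_R2 = (V_1 - V_2)/R2 = (0.4275 - 0)/220 = 0.001943 A
  Magnitude: I_R2 = 0.001943 A
Part 3:
  I_R2 = (V_1 - V_2)/R2 = (0.4275 - 0)/220 = 0.001943 A
  P_R2 = I_R2² × R2 = (0.001943)² × 220 = 0.0008306 W

Final answers:
1. V_1 = 0.4275 V
2. I_R2 = 0.001943 A
3. P_R2 = 0.0008306 W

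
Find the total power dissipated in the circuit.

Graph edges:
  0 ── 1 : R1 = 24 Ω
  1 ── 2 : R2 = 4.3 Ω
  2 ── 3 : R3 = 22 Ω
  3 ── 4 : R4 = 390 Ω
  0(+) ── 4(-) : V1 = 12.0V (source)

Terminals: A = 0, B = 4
Nodal analysis, taking node 4 as the 0 V reference.
Source V1 fixes V_0 = 12 V.
KCL at each unknown node (sum of currents leaving = 0; resistances in Ω):
  Node 1: (V_1 - 12)/24 + (V_1 - V_2)/4.3 = 0
  Node 2: (V_2 - V_1)/4.3 + (V_2 - V_3)/22 = 0
  Node 3: (V_3 - V_2)/22 + (V_3 - 0)/390 = 0
Collecting terms (coefficients in siemens):
  0.2742·V_1 - 0.2326·V_2 = 0.5
  0.278·V_2 - 0.2326·V_1 - 0.04545·V_3 = 0
  0.04802·V_3 - 0.04545·V_2 = 0
Solving these 3 simultaneous equations (Gaussian elimination) gives:
  V_1 = 11.35 V, V_2 = 11.23 V, V_3 = 10.63 V
Power in each resistor, P = (ΔV)²/R:
  P_R1 = (12 - 11.35)²/24 = 0.01783 W
  P_R2 = (11.35 - 11.23)²/4.3 = 0.003194 W
  P_R3 = (11.23 - 10.63)²/22 = 0.01634 W
  P_R4 = (10.63 - 0)²/390 = 0.2897 W
P_total = P_R1 + P_R2 + P_R3 + P_R4 = 0.327 W

Final answer: 0.327 W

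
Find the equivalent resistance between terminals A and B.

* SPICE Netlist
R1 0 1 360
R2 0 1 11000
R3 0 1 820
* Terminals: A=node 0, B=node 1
Reduce the network between node 0 (A) and node 1 (B) by series/parallel combination:
  Rp1 = R1 ‖ R2 ‖ R3 (parallel, all between nodes 0 and 1) = 1/(1/360 + 1/11000 + 1/820) = 244.6 Ω
R_eq = 244.6 Ω

Final answer: 244.6 Ω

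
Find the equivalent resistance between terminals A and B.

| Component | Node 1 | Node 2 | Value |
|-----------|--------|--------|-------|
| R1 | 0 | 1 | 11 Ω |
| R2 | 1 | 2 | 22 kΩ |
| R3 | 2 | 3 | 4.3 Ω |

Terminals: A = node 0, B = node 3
Reduce the network between node 0 (A) and node 3 (B) by series/parallel combination:
  Rs1 = R1 + R2 (series, joined only at node 1) = 11 + 22000 = 22010 Ω
  Rs2 = R3 + Rs1 (series, joined only at node 2) = 4.3 + 22010 = 22020 Ω
R_eq = 22.02 kΩ

Final answer: 22.02 kΩ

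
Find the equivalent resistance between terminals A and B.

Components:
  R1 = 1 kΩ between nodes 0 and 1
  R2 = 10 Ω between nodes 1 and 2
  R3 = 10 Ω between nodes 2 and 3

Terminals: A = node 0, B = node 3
Reduce the network between node 0 (A) and node 3 (B) by series/parallel combination:
  Rs1 = R1 + R2 (series, joined only at node 1) = 1000 + 10 = 1010 Ω
  Rs2 = R3 + Rs1 (series, joined only at node 2) = 10 + 1010 = 1020 Ω
R_eq = 1.02 kΩ

Final answer: 1.02 kΩ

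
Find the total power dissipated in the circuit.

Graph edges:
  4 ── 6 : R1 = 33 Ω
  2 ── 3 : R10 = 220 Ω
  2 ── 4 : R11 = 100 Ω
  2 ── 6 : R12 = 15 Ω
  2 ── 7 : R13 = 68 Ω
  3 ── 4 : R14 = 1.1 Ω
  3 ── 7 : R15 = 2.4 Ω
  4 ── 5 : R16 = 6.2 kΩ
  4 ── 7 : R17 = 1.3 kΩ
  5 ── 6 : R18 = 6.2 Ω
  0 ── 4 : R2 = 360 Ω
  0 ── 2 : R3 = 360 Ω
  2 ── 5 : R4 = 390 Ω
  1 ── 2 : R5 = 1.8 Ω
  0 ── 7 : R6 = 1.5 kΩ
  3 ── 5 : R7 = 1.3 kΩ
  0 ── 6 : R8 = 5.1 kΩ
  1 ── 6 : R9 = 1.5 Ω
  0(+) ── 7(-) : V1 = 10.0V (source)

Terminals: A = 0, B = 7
Nodal analysis, taking node 7 as the 0 V reference.
Source V1 fixes V_0 = 10 V.
KCL at each unknown node (sum of currents leaving = 0; resistances in Ω):
  Node 1: (V_1 - V_2)/1.8 + (V_1 - V_6)/1.5 = 0
  Node 2: (V_2 - 10)/360 + (V_2 - V_5)/390 + (V_2 - V_1)/1.8 + (V_2 - V_3)/220 + (V_2 - V_4)/100 + (V_2 - V_6)/15 + (V_2 - 0)/68 = 0
  Node 3: (V_3 - V_5)/1300 + (V_3 - V_2)/220 + (V_3 - V_4)/1.1 + (V_3 - 0)/2.4 = 0
  Node 4: (V_4 - V_6)/33 + (V_4 - 10)/360 + (V_4 - V_2)/100 + (V_4 - V_3)/1.1 + (V_4 - V_5)/6200 + (V_4 - 0)/1300 = 0
  Node 5: (V_5 - V_2)/390 + (V_5 - V_3)/1300 + (V_5 - V_4)/6200 + (V_5 - V_6)/6.2 = 0
  Node 6: (V_6 - V_4)/33 + (V_6 - 10)/5100 + (V_6 - V_1)/1.5 + (V_6 - V_2)/15 + (V_6 - V_5)/6.2 = 0
Collecting terms (coefficients in siemens):
  1.222·V_1 - 0.5556·V_2 - 0.6667·V_6 = 0
  0.6568·V_2 - 0.5556·V_1 - 0.004545·V_3 - 0.01·V_4 - 0.002564·V_5 - 0.06667·V_6 = 0.02778
  1.331·V_3 - 0.004545·V_2 - 0.9091·V_4 - 0.0007692·V_5 = 0
  0.9531·V_4 - 0.01·V_2 - 0.9091·V_3 - 0.0001613·V_5 - 0.0303·V_6 = 0.02778
  0.1648·V_5 - 0.002564·V_2 - 0.0007692·V_3 - 0.0001613·V_4 - 0.1613·V_6 = 0
  0.9251·V_6 - 0.6667·V_1 - 0.06667·V_2 - 0.0303·V_4 - 0.1613·V_5 = 0.001961
Solving these 6 simultaneous equations (Gaussian elimination) gives:
  V_1 = 0.5784 V, V_2 = 0.5943 V, V_3 = 0.1115 V, V_4 = 0.1598 V
  V_5 = 0.5631 V, V_6 = 0.5652 V
Power in each resistor, P = (ΔV)²/R:
  P_R1 = (0.1598 - 0.5652)²/33 = 0.00498 W
  P_R2 = (10 - 0.1598)²/360 = 0.269 W
  P_R3 = (10 - 0.5943)²/360 = 0.2457 W
  P_R4 = (0.5943 - 0.5631)²/390 = 0.000002494 W
  P_R5 = (0.5784 - 0.5943)²/1.8 = 0.0001402 W
  P_R6 = (10 - 0)²/1500 = 0.06667 W
  P_R7 = (0.1115 - 0.5631)²/1300 = 0.0001569 W
  P_R8 = (10 - 0.5652)²/5100 = 0.01745 W
  P_R9 = (0.5784 - 0.5652)²/1.5 = 0.0001168 W
  P_R10 = (0.5943 - 0.1115)²/220 = 0.00106 W
  P_R11 = (0.5943 - 0.1598)²/100 = 0.001888 W
  P_R12 = (0.5943 - 0.5652)²/15 = 0.00005655 W
  P_R13 = (0.5943 - 0)²/68 = 0.005194 W
  P_R14 = (0.1115 - 0.1598)²/1.1 = 0.002121 W
  P_R15 = (0.1115 - 0)²/2.4 = 0.005178 W
  P_R16 = (0.1598 - 0.5631)²/6200 = 0.00002624 W
  P_R17 = (0.1598 - 0)²/1300 = 0.00001964 W
  P_R18 = (0.5631 - 0.5652)²/6.2 = 0.0000006855 W
P_total = P_R1 + P_R2 + P_R3 + P_R4 + P_R5 + P_R6 + P_R7 + P_R8 + P_R9 + P_R10 + P_R11 + P_R12 + P_R13 + P_R14 + P_R15 + P_R16 + P_R17 + P_R18 = 0.6198 W

Final answer: 0.6198 W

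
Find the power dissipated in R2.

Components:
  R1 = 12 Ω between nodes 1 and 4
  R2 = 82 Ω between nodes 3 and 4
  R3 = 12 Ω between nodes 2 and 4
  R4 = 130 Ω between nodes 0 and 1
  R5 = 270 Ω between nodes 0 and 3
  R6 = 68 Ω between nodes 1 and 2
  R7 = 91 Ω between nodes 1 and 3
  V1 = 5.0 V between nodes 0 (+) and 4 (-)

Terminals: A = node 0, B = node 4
Nodal analysis, taking node 4 as the 0 V reference.
Source V1 fixes V_0 = 5 V.
KCL at each unknown node (sum of currents leaving = 0; resistances in Ω):
  Node 1: (V_1 - 0)/12 + (V_1 - 5)/130 + (V_1 - V_2)/68 + (V_1 - V_3)/91 = 0
  Node 2: (V_2 - 0)/12 + (V_2 - V_1)/68 = 0
  Node 3: (V_3 - 0)/82 + (V_3 - 5)/270 + (V_3 - V_1)/91 = 0
Collecting terms (coefficients in siemens):
  0.1167·V_1 - 0.01471·V_2 - 0.01099·V_3 = 0.03846
  0.09804·V_2 - 0.01471·V_1 = 0
  0.02689·V_3 - 0.01099·V_1 = 0.01852
Solving these 3 simultaneous equations (Gaussian elimination) gives:
  V_1 = 0.4184 V, V_2 = 0.06275 V, V_3 = 0.8597 V
I_R2 = (V_3 - V_4)/R2 = (0.8597 - 0)/82 = 0.01048 A
P_R2 = I_R2² × R2 = (0.01048)² × 82 = 0.009014 W

Final answer: 0.009014 W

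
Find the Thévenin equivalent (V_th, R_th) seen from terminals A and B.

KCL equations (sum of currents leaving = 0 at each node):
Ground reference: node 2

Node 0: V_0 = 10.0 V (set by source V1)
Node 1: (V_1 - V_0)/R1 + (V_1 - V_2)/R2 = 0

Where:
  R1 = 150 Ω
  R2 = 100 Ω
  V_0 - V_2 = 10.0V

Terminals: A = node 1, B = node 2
Step 1 — V_th is the open-circuit voltage V_A - V_B (nothing connected across the terminals).
Nodal analysis, taking node 2 as the 0 V reference.
Source V1 fixes V_0 = 10 V.
KCL at each unknown node (sum of currents leaving = 0; resistances in Ω):
  Node 1: (V_1 - 10)/150 + (V_1 - 0)/100 = 0
Collecting terms: 0.01667 × V_1 = 0.06667  =>  V_1 = 4 V
V_th = V_1 - V_2 = 4 - 0 = 4 V
Step 2 — R_th: zero the source — replace V1 by a short circuit (node 2 merges into node 0) — and find the resistance seen between A (node 1) and B (node 0).
Reduce the network between node 1 (A) and node 0 (B) by series/parallel combination:
  Rp1 = R1 ‖ R2 (parallel, both between nodes 0 and 1) = 1/(1/150 + 1/100) = 60 Ω
R_th = 60 Ω

Final answer: V_th = 4 V, R_th = 60 Ω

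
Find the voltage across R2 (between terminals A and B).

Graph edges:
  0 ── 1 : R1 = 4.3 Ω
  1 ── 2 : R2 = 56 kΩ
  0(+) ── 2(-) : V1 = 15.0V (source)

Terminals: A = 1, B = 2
R1 and R2 are in series across V1 (node 0 → node 1 → node 2), and the output A–B is taken across R2, so this is a voltage divider.
Series current: I = V1/(R1 + R2) = 15/(4.3 + 56000) = 15/56000 = 0.0002678 A
V_R2 = I × R2 = V1 × R2/(R1 + R2) = 15 × 56000/56000 = 15 V

Final answer: 15 V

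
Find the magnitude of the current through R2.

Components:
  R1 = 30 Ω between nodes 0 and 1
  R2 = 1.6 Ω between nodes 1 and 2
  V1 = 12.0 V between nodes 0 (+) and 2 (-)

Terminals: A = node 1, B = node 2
Nodal analysis, taking node 2 as the 0 V reference.
Source V1 fixes V_0 = 12 V.
KCL at each unknown node (sum of currents leaving = 0; resistances in Ω):
  Node 1: (V_1 - 12)/30 + (V_1 - 0)/1.6 = 0
Collecting terms: 0.6583 × V_1 = 0.4  =>  V_1 = 0.6076 V
I_R2 = (V_1 - V_2)/R2 = (0.6076 - 0)/1.6 = 0.3797 A
|I_R2| = 0.3797 A

Final answer: |I_R2| = 0.3797 A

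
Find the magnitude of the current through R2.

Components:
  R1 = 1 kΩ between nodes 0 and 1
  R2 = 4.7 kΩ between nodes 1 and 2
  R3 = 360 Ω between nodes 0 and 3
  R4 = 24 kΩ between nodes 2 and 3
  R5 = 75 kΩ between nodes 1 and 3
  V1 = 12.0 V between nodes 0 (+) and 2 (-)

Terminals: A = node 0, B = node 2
Nodal analysis, taking node 2 as the 0 V reference.
Source V1 fixes V_0 = 12 V.
KCL at each unknown node (sum of currents leaving = 0; resistances in Ω):
  Node 1: (V_1 - 12)/1000 + (V_1 - 0)/4700 + (V_1 - V_3)/75000 = 0
  Node 3: (V_3 - 12)/360 + (V_3 - 0)/24000 + (V_3 - V_1)/75000 = 0
Collecting terms (coefficients in siemens):
  0.001226·V_1 - 0.00001333·V_3 = 0.012
  0.002833·V_3 - 0.00001333·V_1 = 0.03333
Determinant D = (0.001226)(0.002833) - (-0.00001333)(-0.00001333) = 0.000003473
V_1 = [(0.012)(0.002833) - (-0.00001333)(0.03333)]/D = 9.916 V
V_3 = [(0.001226)(0.03333) - (0.012)(-0.00001333)]/D = 11.81 V
I_R2 = (V_1 - V_2)/R2 = (9.916 - 0)/4700 = 0.00211 A
|I_R2| = 0.00211 A

Final answer: |I_R2| = 0.00211 A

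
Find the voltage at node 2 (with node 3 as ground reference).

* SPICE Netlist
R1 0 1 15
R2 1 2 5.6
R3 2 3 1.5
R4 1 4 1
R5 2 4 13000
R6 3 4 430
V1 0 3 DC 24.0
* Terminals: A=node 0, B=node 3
Nodal analysis, taking node 3 as the 0 V reference.
Source V1 fixes V_0 = 24 V.
KCL at each unknown node (sum of currents leaving = 0; resistances in Ω):
  Node 1: (V_1 - 24)/15 + (V_1 - V_2)/5.6 + (V_1 - V_4)/1 = 0
  Node 2: (V_2 - V_1)/5.6 + (V_2 - 0)/1.5 + (V_2 - V_4)/13000 = 0
  Node 4: (V_4 - V_1)/1 + (V_4 - V_2)/13000 + (V_4 - 0)/430 = 0
Collecting terms (coefficients in siemens):
  1.245·V_1 - 0.1786·V_2 - 1·V_4 = 1.6
  0.8453·V_2 - 0.1786·V_1 - 0.00007692·V_4 = 0
  1.002·V_4 - 1·V_1 - 0.00007692·V_2 = 0
Solving these 3 simultaneous equations (Gaussian elimination) gives:
  V_1 = 7.623 V, V_2 = 1.611 V, V_4 = 7.605 V
The requested potential is V_2 = 1.611 V.

Final answer: V_2 = 1.611 V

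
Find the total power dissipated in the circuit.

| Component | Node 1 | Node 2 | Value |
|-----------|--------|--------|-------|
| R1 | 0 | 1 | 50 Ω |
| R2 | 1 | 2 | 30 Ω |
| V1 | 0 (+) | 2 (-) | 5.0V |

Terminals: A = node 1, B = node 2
Nodal analysis, taking node 2 as the 0 V reference.
Source V1 fixes V_0 = 5 V.
KCL at each unknown node (sum of currents leaving = 0; resistances in Ω):
  Node 1: (V_1 - 5)/50 + (V_1 - 0)/30 = 0
Collecting terms: 0.05333 × V_1 = 0.1  =>  V_1 = 1.875 V
Power in each resistor, P = (ΔV)²/R:
  P_R1 = (5 - 1.875)²/50 = 0.1953 W
  P_R2 = (1.875 - 0)²/30 = 0.1172 W
P_total = P_R1 + P_R2 = 0.3125 W

Final answer: 0.3125 W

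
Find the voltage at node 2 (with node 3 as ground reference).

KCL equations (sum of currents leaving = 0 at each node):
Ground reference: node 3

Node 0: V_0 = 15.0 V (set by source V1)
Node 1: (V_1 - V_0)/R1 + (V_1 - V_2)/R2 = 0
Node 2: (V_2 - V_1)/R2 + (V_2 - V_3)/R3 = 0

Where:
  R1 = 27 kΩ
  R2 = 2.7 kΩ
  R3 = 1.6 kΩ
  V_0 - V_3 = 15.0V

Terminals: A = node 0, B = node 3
Nodal analysis, taking node 3 as the 0 V reference.
Source V1 fixes V_0 = 15 V.
KCL at each unknown node (sum of currents leaving = 0; resistances in Ω):
  Node 1: (V_1 - 15)/27000 + (V_1 - V_2)/2700 = 0
  Node 2: (V_2 - V_1)/2700 + (V_2 - 0)/1600 = 0
Collecting terms (coefficients in siemens):
  0.0004074·V_1 - 0.0003704·V_2 = 0.0005556
  0.0009954·V_2 - 0.0003704·V_1 = 0
Determinant D = (0.0004074)(0.0009954) - (-0.0003704)(-0.0003704) = 0.0000002683
V_1 = [(0.0005556)(0.0009954) - (-0.0003704)(0)]/D = 2.061 V
V_2 = [(0.0004074)(0) - (0.0005556)(-0.0003704)]/D = 0.7668 V
The requested potential is V_2 = 0.7668 V.

Final answer: V_2 = 0.7668 V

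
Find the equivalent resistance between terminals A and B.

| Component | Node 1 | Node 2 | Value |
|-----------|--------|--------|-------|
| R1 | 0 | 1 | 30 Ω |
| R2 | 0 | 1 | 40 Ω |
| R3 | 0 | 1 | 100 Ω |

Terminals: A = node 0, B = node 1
Reduce the network between node 0 (A) and node 1 (B) by series/parallel combination:
  Rp1 = R1 ‖ R2 ‖ R3 (parallel, all between nodes 0 and 1) = 1/(1/30 + 1/40 + 1/100) = 14.63 Ω
R_eq = 14.63 Ω

Final answer: 14.63 Ω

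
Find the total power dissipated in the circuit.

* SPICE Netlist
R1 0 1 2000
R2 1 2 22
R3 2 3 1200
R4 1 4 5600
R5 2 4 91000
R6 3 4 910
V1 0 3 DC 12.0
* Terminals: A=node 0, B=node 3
Nodal analysis, taking node 3 as the 0 V reference.
Source V1 fixes V_0 = 12 V.
KCL at each unknown node (sum of currents leaving = 0; resistances in Ω):
  Node 1: (V_1 - 12)/2000 + (V_1 - V_2)/22 + (V_1 - V_4)/5600 = 0
  Node 2: (V_2 - V_1)/22 + (V_2 - 0)/1200 + (V_2 - V_4)/91000 = 0
  Node 4: (V_4 - V_1)/5600 + (V_4 - V_2)/91000 + (V_4 - 0)/910 = 0
Collecting terms (coefficients in siemens):
  0.04613·V_1 - 0.04545·V_2 - 0.0001786·V_4 = 0.006
  0.0463·V_2 - 0.04545·V_1 - 0.00001099·V_4 = 0
  0.001288·V_4 - 0.0001786·V_1 - 0.00001099·V_2 = 0
Solving these 3 simultaneous equations (Gaussian elimination) gives:
  V_1 = 4.055 V, V_2 = 3.981 V, V_4 = 0.5959 V
Power in each resistor, P = (ΔV)²/R:
  P_R1 = (12 - 4.055)²/2000 = 0.03156 W
  P_R2 = (4.055 - 3.981)²/22 = 0.0002476 W
  P_R3 = (3.981 - 0)²/1200 = 0.01321 W
  P_R4 = (4.055 - 0.5959)²/5600 = 0.002137 W
  P_R5 = (3.981 - 0.5959)²/91000 = 0.0001259 W
  P_R6 = (0 - 0.5959)²/910 = 0.0003903 W
P_total = P_R1 + P_R2 + P_R3 + P_R4 + P_R5 + P_R6 = 0.04767 W

Final answer: 0.04767 W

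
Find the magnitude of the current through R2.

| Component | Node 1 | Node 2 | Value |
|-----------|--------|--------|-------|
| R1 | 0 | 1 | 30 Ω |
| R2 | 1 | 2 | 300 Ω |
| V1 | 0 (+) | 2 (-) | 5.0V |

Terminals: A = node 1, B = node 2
Nodal analysis, taking node 2 as the 0 V reference.
Source V1 fixes V_0 = 5 V.
KCL at each unknown node (sum of currents leaving = 0; resistances in Ω):
  Node 1: (V_1 - 5)/30 + (V_1 - 0)/300 = 0
Collecting terms: 0.03667 × V_1 = 0.1667  =>  V_1 = 4.545 V
I_R2 = (V_1 - V_2)/R2 = (4.545 - 0)/300 = 0.01515 A
|I_R2| = 0.01515 A

Final answer: |I_R2| = 0.01515 A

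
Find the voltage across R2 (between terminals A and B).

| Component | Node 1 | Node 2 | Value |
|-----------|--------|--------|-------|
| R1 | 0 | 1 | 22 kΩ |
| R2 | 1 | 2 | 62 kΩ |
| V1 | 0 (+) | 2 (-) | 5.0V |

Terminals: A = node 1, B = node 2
R1 and R2 are in series across V1 (node 0 → node 1 → node 2), and the output A–B is taken across R2, so this is a voltage divider.
Series current: I = V1/(R1 + R2) = 5/(22000 + 62000) = 5/84000 = 0.00005952 A
V_R2 = I × R2 = V1 × R2/(R1 + R2) = 5 × 62000/84000 = 3.69 V

Final answer: 3.69 V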